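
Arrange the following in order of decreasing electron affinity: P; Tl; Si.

Si > P > Tl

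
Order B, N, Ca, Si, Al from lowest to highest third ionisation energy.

Al, Si, B, N, Ca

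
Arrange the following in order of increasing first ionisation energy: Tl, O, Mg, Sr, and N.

Sr < Tl < Mg < O < N

Removing the outermost electron gets harder across a period and easier down a group.
These span different periods and groups, so the two trends combine.
Tl > Sr: the two effects oppose for this pair; the across-period effect wins (589 vs 550 kJ/mol).
Mg > Tl: period and group pull opposite ways; the down-group shift dominates (738 vs 589 kJ/mol).
O > Mg: relative to Mg, both the across-period and down-group shifts push O's first ionization energy up.
N > O: this pair runs against the simple trend — see the exception note.
Note the exception: N has a higher first ionization energy than O, contrary to the simple trend — pairing an electron in O's 2p⁴ costs repulsion energy, so O ionizes more easily than half-filled N (2p³).
For reference (kJ/mol): N 1402, O 1314, Mg 738, Sr 550, Tl 589.
So from lowest to highest: Sr < Tl < Mg < O < N.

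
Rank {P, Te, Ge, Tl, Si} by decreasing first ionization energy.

P, Te, Si, Ge, Tl

Si is in period 3, group 14; P is in period 3, group 15; Ge is in period 4, group 14; Te is in period 5, group 16; Tl is in period 6, group 13.
IE₁ increases left→right with effective nuclear charge and decreases top→bottom as the valence shell moves farther out.
Here both period and group differ, so the two effects have to be weighed against each other.
Ge > Tl: both effects reinforce here, so Ge is clearly the higher of the two.
Si > Ge: Si sits above Ge in group 14, so the down-group effect alone puts Si higher.
Te > Si: period and group pull opposite ways; the across-period shift dominates (869 vs 786 kJ/mol).
P > Te: period and group pull opposite ways; the down-group shift dominates (1012 vs 869 kJ/mol).
Tabulated first ionization energy (kJ/mol): Si 786, P 1012, Ge 762, Te 869, Tl 589.
So from highest to lowest: P > Te > Si > Ge > Tl.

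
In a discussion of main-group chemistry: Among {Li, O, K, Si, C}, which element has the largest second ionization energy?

Li

Consider each +1 ion: Li⁺ is the bare [He] core; O⁺ still has 5 valence electrons; K⁺ is the bare [Ar] core; Si⁺ still has 3 valence electrons; C⁺ still has 3 valence electrons.
Usually core removal costs more than valence removal, but here the competition is close: a tightly held n=2 valence electron can cost more to remove than an n=3 core electron, so the actual values have to decide it.
Valence configurations: O⁺ [He]2s²2p³, Si⁺ [Ne]3s²3p¹, C⁺ [He]2s²2p¹.
Approximate IE_2 values (kJ/mol): Li 7298, O 3388, K 3052, Si 1577, C 2353.
Putting it together, IE_2: Si < C < K < O < Li.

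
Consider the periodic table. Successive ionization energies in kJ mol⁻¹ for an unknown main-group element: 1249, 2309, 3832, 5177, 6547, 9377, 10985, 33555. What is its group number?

Group 17

Look for the largest jump between consecutive ionization energies: IE8/IE7 ≈ 3.1, far larger than any earlier ratio.
That jump marks the point where a core electron is being removed. So the atom has 7 valence electrons.
A main-group element with 7 valence electrons is in group 17.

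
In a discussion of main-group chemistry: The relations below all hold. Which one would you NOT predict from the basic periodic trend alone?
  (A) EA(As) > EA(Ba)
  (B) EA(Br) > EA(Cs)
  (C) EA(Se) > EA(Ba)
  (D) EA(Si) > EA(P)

The general trend: electron affinity increases across a period and decreases down a group.
(A) As (period 4, group 15) vs Ba (period 6, group 2): the stated order agrees with the simple trend.
(B) Br (period 4, group 17) vs Cs (period 6, group 1): the stated order agrees with the simple trend.
(C) Se (period 4, group 16) vs Ba (period 6, group 2): the stated order agrees with the simple trend.
(D) Si (period 3, group 14) vs P (period 3, group 15): the stated order contradicts the simple trend.
The exception is (D): adding an electron to P's half-filled 3p³ is unfavourable, so Si (3p²) has the more exothermic EA.

(D)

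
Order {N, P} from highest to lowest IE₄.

The fourth ionization energy removes an electron from the +3 ion. For each element: N³⁺ still has 2 valence electrons; P³⁺ still has 2 valence electrons.
All are still removing valence electrons, so compare the +3 ions as you would atoms: IE_4 generally rises across a period (higher Z_eff) and falls down a group (larger shell), subject to the usual subshell exceptions.
Valence configurations: N³⁺ [He]2s², P³⁺ [Ne]3s².
Approximate IE_4 values (kJ/mol): N 7475, P 4964.
Putting it together, IE_4: P < N.

N, P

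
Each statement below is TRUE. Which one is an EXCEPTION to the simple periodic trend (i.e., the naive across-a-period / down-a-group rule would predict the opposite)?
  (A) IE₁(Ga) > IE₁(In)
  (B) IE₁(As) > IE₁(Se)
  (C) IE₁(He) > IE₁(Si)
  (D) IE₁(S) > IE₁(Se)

(B)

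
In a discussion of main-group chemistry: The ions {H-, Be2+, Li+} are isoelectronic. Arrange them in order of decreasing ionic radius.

H- > Li+ > Be2+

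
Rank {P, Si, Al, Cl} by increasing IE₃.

Al < P < Si < Cl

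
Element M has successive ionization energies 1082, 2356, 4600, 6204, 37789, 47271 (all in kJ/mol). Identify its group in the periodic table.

Look for the largest jump between consecutive ionization energies: IE5/IE4 ≈ 6.1, far larger than any earlier ratio.
That jump marks the point where a core electron is being removed. So the atom has 4 valence electrons.
A main-group element with 4 valence electrons is in group 14.

Group 14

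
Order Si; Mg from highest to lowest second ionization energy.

Si > Mg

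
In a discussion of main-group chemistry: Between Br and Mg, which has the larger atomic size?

Mg is in period 3, group 2; Br is in period 4, group 17.
Radius decreases left→right (rising Z_eff, same n) and increases top→bottom (higher n).
Here both period and group differ, so the two effects have to be weighed against each other.
Mg > Br: the two effects oppose for this pair; the across-period effect wins (139 vs 114 pm).
Tabulated atomic radius (pm): Mg 139, Br 114.
So Mg has the larger atomic size (Mg > Br).

Mg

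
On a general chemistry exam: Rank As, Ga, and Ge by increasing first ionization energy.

Ga, Ge, As

Ga is in period 4, group 13; Ge is in period 4, group 14; As is in period 4, group 15.
IE₁ increases left→right with effective nuclear charge and decreases top→bottom as the valence shell moves farther out.
All lie in period 4, so first ionization energy increases left to right.
So from lowest to highest: Ga < Ge < As.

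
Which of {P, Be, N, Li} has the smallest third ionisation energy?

Consider each +2 ion: P²⁺ still has 3 valence electrons; Be²⁺ is the bare [He] core; N²⁺ still has 3 valence electrons; Li²⁺ is already 1 electron into the core.
Core electrons are held far more tightly than valence electrons, so Li and Be top the IE_3 order.
Valence configurations: P²⁺ [Ne]3s²3p¹, N²⁺ [He]2s²2p¹.
Approximate IE_3 values (kJ/mol): P 2914, Be 14849, N 4578, Li 11815.
Hence IE_3: P < N < Li < Be.

P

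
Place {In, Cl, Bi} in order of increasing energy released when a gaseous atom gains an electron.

In < Bi < Cl

Cl is in period 3, group 17; In is in period 5, group 13; Bi is in period 6, group 15.
Atoms with high Z_eff and room in the valence shell (especially the halogens) have the most exothermic electron affinities.
Neither a single period nor a single group — weigh both effects.
Bi > In: period and group pull opposite ways; the across-period shift dominates (91 vs 29 kJ/mol).
Cl > Bi: relative to Bi, both the across-period and down-group shifts push Cl's electron affinity up.
For reference (kJ/mol): Cl 349, In 29, Bi 91.
So from lowest to highest: In < Bi < Cl.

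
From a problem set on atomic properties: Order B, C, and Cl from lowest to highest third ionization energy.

The third ionization energy removes an electron from the +2 ion. For each element: B²⁺ still has 1 valence electron; C²⁺ still has 2 valence electrons; Cl²⁺ still has 5 valence electrons.
All are still removing valence electrons, so compare the +2 ions as you would atoms: IE_3 generally rises across a period (higher Z_eff) and falls down a group (larger shell), subject to the usual subshell exceptions.
Valence configurations: B²⁺ [He]2s¹, C²⁺ [He]2s², Cl²⁺ [Ne]3s²3p³.
Approximate IE_3 values (kJ/mol): B 3660, C 4620, Cl 3822.
So the third ionization energies run B < Cl < C.

B < Cl < C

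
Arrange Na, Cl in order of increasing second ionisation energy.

After 1 electron has been removed, what remains? Na⁺ is the bare [Ne] core; Cl⁺ still has 6 valence electrons.
Breaking into a closed-shell core is much more expensive than removing a leftover valence electron — Na has the largest IE_2 here.
Tabulated IE_2 (kJ/mol): Na 4562, Cl 2298.
Hence IE_2: Cl < Na.

Cl, Na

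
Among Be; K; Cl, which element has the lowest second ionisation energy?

IE_2 is the cost of taking one more electron from the +1 cation: Be⁺ still has 1 valence electron; K⁺ is the bare [Ar] core; Cl⁺ still has 6 valence electrons.
Pulling an electron out of a noble-gas core costs far more than removing a remaining valence electron, so K sits at the high end of IE_2.
Valence configurations: Be⁺ [He]2s¹, Cl⁺ [Ne]3s²3p⁴.
Tabulated IE_2 (kJ/mol): Be 1757, K 3052, Cl 2298.
So the second ionization energies run Be < Cl < K.

Be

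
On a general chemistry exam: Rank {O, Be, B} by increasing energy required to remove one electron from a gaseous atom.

B, Be, O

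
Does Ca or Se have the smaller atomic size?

Se

Ca is in period 4, group 2; Se is in period 4, group 16.
Moving right in a period, electrons are added to the same shell under a stronger nuclear pull, so atoms get smaller; moving down, a new shell is opened and atoms get larger.
All lie in period 4, so atomic radius increases right to left.
So Se has the smaller atomic size (Se < Ca).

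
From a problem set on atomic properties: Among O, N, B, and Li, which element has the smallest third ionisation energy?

Consider each +2 ion: O²⁺ still has 4 valence electrons; N²⁺ still has 3 valence electrons; B²⁺ still has 1 valence electron; Li²⁺ is already 1 electron into the core.
Breaking into a closed-shell core is much more expensive than removing a leftover valence electron — Li has the largest IE_3 here.
Valence configurations: O²⁺ [He]2s²2p², N²⁺ [He]2s²2p¹, B²⁺ [He]2s¹.
Tabulated IE_3 (kJ/mol): O 5300, N 4578, B 3660, Li 11815.
So the third ionization energies run B < N < O < Li.

B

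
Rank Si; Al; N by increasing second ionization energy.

Si < Al < N

Consider each +1 ion: Si⁺ still has 3 valence electrons; Al⁺ still has 2 valence electrons; N⁺ still has 4 valence electrons.
All are still removing valence electrons, so compare the +1 ions as you would atoms: IE_2 generally rises across a period (higher Z_eff) and falls down a group (larger shell), subject to the usual subshell exceptions.
Valence configurations: Si⁺ [Ne]3s²3p¹, Al⁺ [Ne]3s², N⁺ [He]2s²2p².
Si⁺ loses a lone 3p electron whereas Al⁺ must break into a filled 3s² pair, so IE_2(Al) > IE_2(Si) even though Si has the higher nuclear charge.
The numbers (kJ/mol): Si 1577, Al 1817, N 2856.
So the second ionization energies run Si < Al < N.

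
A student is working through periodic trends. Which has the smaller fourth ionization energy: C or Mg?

The fourth ionization energy removes an electron from the +3 ion. For each element: C³⁺ still has 1 valence electron; Mg³⁺ is already 1 electron into the core.
Core electrons are held far more tightly than valence electrons, so Mg tops the IE_4 order.
The numbers (kJ/mol): C 6223, Mg 10543.
So the fourth ionization energies run C < Mg.

C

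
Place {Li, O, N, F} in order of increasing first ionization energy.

Across a period the outer electron is held more tightly (higher IE₁); down a group it sits in a higher shell, more shielded, and comes off more easily.
All lie in period 2; the across-period trend (first ionization energy increases left to right) applies, with the exception below.
Note the exception: N has a higher first ionization energy than O, contrary to the simple trend — pairing an electron in O's 2p⁴ costs repulsion energy, so O ionizes more easily than half-filled N (2p³).
Approximate values (kJ/mol): Li 520, N 1402, O 1314, F 1681.
So from lowest to highest: Li < O < N < F.

Li < O < N < F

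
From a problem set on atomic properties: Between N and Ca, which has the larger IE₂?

Consider each +1 ion: N⁺ still has 4 valence electrons; Ca⁺ still has 1 valence electron.
All are still removing valence electrons, so compare the +1 ions as you would atoms: IE_2 generally rises across a period (higher Z_eff) and falls down a group (larger shell), subject to the usual subshell exceptions.
Valence configurations: N⁺ [He]2s²2p², Ca⁺ [Ar]4s¹.
The numbers (kJ/mol): N 2856, Ca 1145.
Hence IE_2: Ca < N.

N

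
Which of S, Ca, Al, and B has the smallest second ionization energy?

The second ionization energy removes an electron from the +1 ion. For each element: S⁺ still has 5 valence electrons; Ca⁺ still has 1 valence electron; Al⁺ still has 2 valence electrons; B⁺ still has 2 valence electrons.
All are still removing valence electrons, so compare the +1 ions as you would atoms: IE_2 generally rises across a period (higher Z_eff) and falls down a group (larger shell), subject to the usual subshell exceptions.
Valence configurations: S⁺ [Ne]3s²3p³, Ca⁺ [Ar]4s¹, Al⁺ [Ne]3s², B⁺ [He]2s².
Tabulated IE_2 (kJ/mol): S 2252, Ca 1145, Al 1817, B 2427.
So the second ionization energies run Ca < Al < S < B.

Ca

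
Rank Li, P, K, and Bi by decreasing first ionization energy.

P > Bi > Li > K

Li is in period 2, group 1; P is in period 3, group 15; K is in period 4, group 1; Bi is in period 6, group 15.
IE₁ increases left→right with effective nuclear charge and decreases top→bottom as the valence shell moves farther out.
These span different periods and groups, so the two trends combine.
Li > K: they share group 1; the group trend gives Li the larger value.
Bi > Li: period and group pull opposite ways; the across-period shift dominates (703 vs 520 kJ/mol).
P > Bi: P sits above Bi in group 15, so the down-group effect alone puts P higher.
Tabulated first ionization energy (kJ/mol): Li 520, P 1012, K 419, Bi 703.
So from highest to lowest: P > Bi > Li > K.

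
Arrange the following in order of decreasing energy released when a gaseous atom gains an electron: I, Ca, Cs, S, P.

P is in period 3, group 15; S is in period 3, group 16; Ca is in period 4, group 2; I is in period 5, group 17; Cs is in period 6, group 1.
Electron affinity generally becomes more exothermic across a period toward the halogens and less exothermic down a group.
Here both period and group differ, so the two effects have to be weighed against each other.
Cs > Ca: this pair runs against the simple trend — see the exception note.
P > Cs: relative to Cs, both the across-period and down-group shifts push P's electron affinity up.
S > P: S lies to the right of P in period 3, so the across-period effect alone puts S higher.
I > S: period and group pull opposite ways; the across-period shift dominates (295 vs 200 kJ/mol).
Note the exception: Cs has a higher electron affinity than Ca, contrary to the simple trend — adding an electron to Ca (ns²) has to open a new, higher-energy np subshell, which is unfavourable.
Tabulated electron affinity (kJ/mol): P 72, S 200, Ca 2, I 295, Cs 46.
So from highest to lowest: I > S > P > Cs > Ca.

I > S > P > Cs > Ca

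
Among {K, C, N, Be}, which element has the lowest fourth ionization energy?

K

The fourth ionization energy removes an electron from the +3 ion. For each element: K³⁺ is already 2 electrons into the core; C³⁺ still has 1 valence electron; N³⁺ still has 2 valence electrons; Be³⁺ is already 1 electron into the core.
Usually core removal costs more than valence removal, but here the competition is close: a tightly held n=2 valence electron can cost more to remove than an n=3 core electron, so the actual values have to decide it.
Valence configurations: C³⁺ [He]2s¹, N³⁺ [He]2s².
Tabulated IE_4 (kJ/mol): K 5877, C 6223, N 7475, Be 21007.
Putting it together, IE_4: K < C < N < Be.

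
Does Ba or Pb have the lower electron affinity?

Ba is in period 6, group 2; Pb is in period 6, group 14.
Atoms with high Z_eff and room in the valence shell (especially the halogens) have the most exothermic electron affinities.
All lie in period 6, so electron affinity increases left to right.
So Ba has the lower electron affinity (Ba < Pb).

Ba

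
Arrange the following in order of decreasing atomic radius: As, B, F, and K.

K > As > B > F

Across a period the added protons contract the valence shell; down a group each new principal shell makes the atom larger.
These span different periods and groups, so the two trends combine.
B > F: both are in period 2; the period trend gives B the larger value.
As > B: period and group pull opposite ways; the down-group shift dominates (121 vs 85 pm).
K > As: both are in period 4; the period trend gives K the larger value.
Tabulated atomic radius (pm): B 85, F 64, K 196, As 121.
So from largest to smallest: K > As > B > F.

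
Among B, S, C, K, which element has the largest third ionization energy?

The third ionization energy removes an electron from the +2 ion. For each element: B²⁺ still has 1 valence electron; S²⁺ still has 4 valence electrons; C²⁺ still has 2 valence electrons; K²⁺ is already 1 electron into the core.
Usually core removal costs more than valence removal, but here the competition is close: a tightly held n=2 valence electron can cost more to remove than an n=3 core electron, so the actual values have to decide it.
Valence configurations: B²⁺ [He]2s¹, S²⁺ [Ne]3s²3p², C²⁺ [He]2s².
The numbers (kJ/mol): B 3660, S 3357, C 4620, K 4420.
So the third ionization energies run S < B < K < C.

C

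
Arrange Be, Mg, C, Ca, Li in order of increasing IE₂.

Ca < Mg < Be < C < Li

IE_2 is the cost of taking one more electron from the +1 cation: Be⁺ still has 1 valence electron; Mg⁺ still has 1 valence electron; C⁺ still has 3 valence electrons; Ca⁺ still has 1 valence electron; Li⁺ is the bare [He] core.
Pulling an electron out of a noble-gas core costs far more than removing a remaining valence electron, so Li sits at the high end of IE_2.
Valence configurations: Be⁺ [He]2s¹, Mg⁺ [Ne]3s¹, C⁺ [He]2s²2p¹, Ca⁺ [Ar]4s¹.
The numbers (kJ/mol): Be 1757, Mg 1451, C 2353, Ca 1145, Li 7298.
Overall IE_2 order: Ca < Mg < Be < C < Li.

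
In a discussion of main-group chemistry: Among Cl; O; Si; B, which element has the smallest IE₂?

Consider each +1 ion: Cl⁺ still has 6 valence electrons; O⁺ still has 5 valence electrons; Si⁺ still has 3 valence electrons; B⁺ still has 2 valence electrons.
All are still removing valence electrons, so compare the +1 ions as you would atoms: IE_2 generally rises across a period (higher Z_eff) and falls down a group (larger shell), subject to the usual subshell exceptions.
Valence configurations: Cl⁺ [Ne]3s²3p⁴, O⁺ [He]2s²2p³, Si⁺ [Ne]3s²3p¹, B⁺ [He]2s².
Tabulated IE_2 (kJ/mol): Cl 2298, O 3388, Si 1577, B 2427.
Hence IE_2: Si < Cl < B < O.

Si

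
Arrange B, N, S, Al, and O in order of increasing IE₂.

Al, S, B, N, O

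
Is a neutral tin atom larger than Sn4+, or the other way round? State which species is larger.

Sn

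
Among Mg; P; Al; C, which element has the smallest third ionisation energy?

Al

After 2 electrons have been removed, what remains? Mg²⁺ is the bare [Ne] core; P²⁺ still has 3 valence electrons; Al²⁺ still has 1 valence electron; C²⁺ still has 2 valence electrons.
Breaking into a closed-shell core is much more expensive than removing a leftover valence electron — Mg has the largest IE_3 here.
Valence configurations: P²⁺ [Ne]3s²3p¹, Al²⁺ [Ne]3s¹, C²⁺ [He]2s².
Tabulated IE_3 (kJ/mol): Mg 7733, P 2914, Al 2745, C 4620.
Hence IE_3: Al < P < C < Mg.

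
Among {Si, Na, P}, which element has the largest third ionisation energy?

Na

Consider each +2 ion: Si²⁺ still has 2 valence electrons; Na²⁺ is already 1 electron into the core; P²⁺ still has 3 valence electrons.
Core electrons are held far more tightly than valence electrons, so Na tops the IE_3 order.
Valence configurations: Si²⁺ [Ne]3s², P²⁺ [Ne]3s²3p¹.
P²⁺ loses a lone 3p electron whereas Si²⁺ must break into a filled 3s² pair, so IE_3(Si) > IE_3(P) even though P has the higher nuclear charge.
Approximate IE_3 values (kJ/mol): Si 3232, Na 6910, P 2914.
Hence IE_3: P < Si < Na.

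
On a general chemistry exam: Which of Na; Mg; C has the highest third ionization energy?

Consider each +2 ion: Na²⁺ is already 1 electron into the core; Mg²⁺ is the bare [Ne] core; C²⁺ still has 2 valence electrons.
Breaking into a closed-shell core is much more expensive than removing a leftover valence electron — Na and Mg have the largest IE_3 here.
The numbers (kJ/mol): Na 6910, Mg 7733, C 4620.
Overall IE_3 order: C < Na < Mg.

Mg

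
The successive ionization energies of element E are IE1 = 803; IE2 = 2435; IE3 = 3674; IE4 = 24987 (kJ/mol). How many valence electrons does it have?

3

Look for the largest jump between consecutive ionization energies: IE4/IE3 ≈ 6.8, far larger than any earlier ratio.
That jump marks the point where a core electron is being removed. So the atom has 3 valence electrons.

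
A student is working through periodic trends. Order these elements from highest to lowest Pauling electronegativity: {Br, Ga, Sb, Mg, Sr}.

Br > Sb > Ga > Mg > Sr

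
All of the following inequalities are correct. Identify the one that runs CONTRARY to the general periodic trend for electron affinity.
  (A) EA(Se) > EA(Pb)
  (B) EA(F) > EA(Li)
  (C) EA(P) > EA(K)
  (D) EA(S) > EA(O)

(D)

The general trend: electron affinity increases across a period and decreases down a group.
(A) Se (period 4, group 16) vs Pb (period 6, group 14): the stated order agrees with the simple trend.
(B) F (period 2, group 17) vs Li (period 2, group 1): the stated order agrees with the simple trend.
(C) P (period 3, group 15) vs K (period 4, group 1): the stated order agrees with the simple trend.
(D) S (period 3, group 16) vs O (period 2, group 16): the stated order contradicts the simple trend.
The exception is (D): the compact 2p subshell of O repels the added electron more than S's larger 3p does.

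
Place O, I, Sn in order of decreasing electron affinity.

I > O > Sn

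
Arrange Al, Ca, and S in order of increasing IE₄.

After 3 electrons have been removed, what remains? Al³⁺ is the bare [Ne] core; Ca³⁺ is already 1 electron into the core; S³⁺ still has 3 valence electrons.
Breaking into a closed-shell core is much more expensive than removing a leftover valence electron — Ca and Al have the largest IE_4 here.
Approximate IE_4 values (kJ/mol): Al 11577, Ca 6491, S 4556.
So the fourth ionization energies run S < Ca < Al.

S < Ca < Al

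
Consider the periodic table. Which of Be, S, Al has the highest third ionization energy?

After 2 electrons have been removed, what remains? Be²⁺ is the bare [He] core; S²⁺ still has 4 valence electrons; Al²⁺ still has 1 valence electron.
Pulling an electron out of a noble-gas core costs far more than removing a remaining valence electron, so Be sits at the high end of IE_3.
Valence configurations: S²⁺ [Ne]3s²3p², Al²⁺ [Ne]3s¹.
Approximate IE_3 values (kJ/mol): Be 14849, S 3357, Al 2745.
Putting it together, IE_3: Al < S < Be.

Be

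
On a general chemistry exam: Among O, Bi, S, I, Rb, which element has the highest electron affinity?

O is in period 2, group 16; S is in period 3, group 16; Rb is in period 5, group 1; I is in period 5, group 17; Bi is in period 6, group 15.
EA tends to increase across a period and decrease down a group, though the pattern is less regular than for IE or radius.
Here both period and group differ, so the two effects have to be weighed against each other.
Bi > Rb: the two effects oppose for this pair; the across-period effect wins (91 vs 47 kJ/mol).
O > Bi: relative to Bi, both the across-period and down-group shifts push O's electron affinity up.
S > O: this pair runs against the simple trend — see the exception note.
I > S: period and group pull opposite ways; the across-period shift dominates (295 vs 200 kJ/mol).
Note the exception: S has a higher electron affinity than O, contrary to the simple trend — the compact 2p subshell of O repels the added electron more than S's larger 3p does.
Approximate values (kJ/mol): O 141, S 200, Rb 47, I 295, Bi 91.
The highest electron affinity among these belongs to I.

I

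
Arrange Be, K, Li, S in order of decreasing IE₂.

Li > K > S > Be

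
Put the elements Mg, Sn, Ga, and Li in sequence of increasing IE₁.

Li < Ga < Sn < Mg

Li is in period 2, group 1; Mg is in period 3, group 2; Ga is in period 4, group 13; Sn is in period 5, group 14.
First ionization energy rises across a period (greater Z_eff holds electrons more tightly) and falls down a group (valence electrons are farther from the nucleus).
These sit on a diagonal, where the across-period and down-group effects partly cancel.
Ga > Li: period and group pull opposite ways; the across-period shift dominates (579 vs 520 kJ/mol).
Sn > Ga: the two effects oppose for this pair; the across-period effect wins (709 vs 579 kJ/mol).
Mg > Sn: the two effects oppose for this pair; the down-group effect wins (738 vs 709 kJ/mol).
For reference (kJ/mol): Li 520, Mg 738, Ga 579, Sn 709.
So from lowest to highest: Li < Ga < Sn < Mg.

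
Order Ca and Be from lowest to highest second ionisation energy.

After 1 electron has been removed, what remains? Ca⁺ still has 1 valence electron; Be⁺ still has 1 valence electron.
All are still removing valence electrons, so compare the +1 ions as you would atoms: IE_2 generally rises across a period (higher Z_eff) and falls down a group (larger shell), subject to the usual subshell exceptions.
Valence configurations: Ca⁺ [Ar]4s¹, Be⁺ [He]2s¹.
Tabulated IE_2 (kJ/mol): Ca 1145, Be 1757.
So the second ionization energies run Ca < Be.

Ca < Be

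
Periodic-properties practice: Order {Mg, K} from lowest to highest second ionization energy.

The second ionization energy removes an electron from the +1 ion. For each element: Mg⁺ still has 1 valence electron; K⁺ is the bare [Ar] core.
Core electrons are held far more tightly than valence electrons, so K tops the IE_2 order.
Tabulated IE_2 (kJ/mol): Mg 1451, K 3052.
So the second ionization energies run Mg < K.

Mg < K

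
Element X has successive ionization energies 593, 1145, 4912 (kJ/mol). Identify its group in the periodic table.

Look for the largest jump between consecutive ionization energies: IE3/IE2 ≈ 4.3, far larger than any earlier ratio.
That jump marks the point where a core electron is being removed. So the atom has 2 valence electrons.
A main-group element with 2 valence electrons is in group 2.

Group 2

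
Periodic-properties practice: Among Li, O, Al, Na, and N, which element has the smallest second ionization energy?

Consider each +1 ion: Li⁺ is the bare [He] core; O⁺ still has 5 valence electrons; Al⁺ still has 2 valence electrons; Na⁺ is the bare [Ne] core; N⁺ still has 4 valence electrons.
Core electrons are held far more tightly than valence electrons, so Na and Li top the IE_2 order.
Valence configurations: O⁺ [He]2s²2p³, Al⁺ [Ne]3s², N⁺ [He]2s²2p².
The numbers (kJ/mol): Li 7298, O 3388, Al 1817, Na 4562, N 2856.
Hence IE_2: Al < N < O < Na < Li.

Al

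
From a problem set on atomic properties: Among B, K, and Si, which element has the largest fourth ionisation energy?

B

After 3 electrons have been removed, what remains? B³⁺ is the bare [He] core; K³⁺ is already 2 electrons into the core; Si³⁺ still has 1 valence electron.
Core electrons are held far more tightly than valence electrons, so K and B top the IE_4 order.
Approximate IE_4 values (kJ/mol): B 25026, K 5877, Si 4356.
Hence IE_4: Si < K < B.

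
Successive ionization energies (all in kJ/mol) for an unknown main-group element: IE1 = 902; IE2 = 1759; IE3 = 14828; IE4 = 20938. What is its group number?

Look for the largest jump between consecutive ionization energies: IE3/IE2 ≈ 8.4, far larger than any earlier ratio.
That jump marks the point where a core electron is being removed. So the atom has 2 valence electrons.
A main-group element with 2 valence electrons is in group 2.

Group 2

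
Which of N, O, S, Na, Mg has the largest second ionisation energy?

Na

The second ionization energy removes an electron from the +1 ion. For each element: N⁺ still has 4 valence electrons; O⁺ still has 5 valence electrons; S⁺ still has 5 valence electrons; Na⁺ is the bare [Ne] core; Mg⁺ still has 1 valence electron.
Core electrons are held far more tightly than valence electrons, so Na tops the IE_2 order.
Valence configurations: N⁺ [He]2s²2p², O⁺ [He]2s²2p³, S⁺ [Ne]3s²3p³, Mg⁺ [Ne]3s¹.
The numbers (kJ/mol): N 2856, O 3388, S 2252, Na 4562, Mg 1451.
So the second ionization energies run Mg < S < N < O < Na.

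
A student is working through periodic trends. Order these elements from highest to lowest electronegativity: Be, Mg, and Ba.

Be > Mg > Ba

Atoms toward the upper right of the periodic table pull bonding electrons most strongly.
All are in group 2, so electronegativity increases up the group.
So from highest to lowest: Be > Mg > Ba.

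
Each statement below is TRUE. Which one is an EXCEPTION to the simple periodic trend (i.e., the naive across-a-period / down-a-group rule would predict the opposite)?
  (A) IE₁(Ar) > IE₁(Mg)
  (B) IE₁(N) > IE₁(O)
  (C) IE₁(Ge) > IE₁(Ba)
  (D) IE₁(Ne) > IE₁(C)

(B)

The general trend: IE₁ increases across a period and decreases down a group.
(A) Ar (period 3, group 18) vs Mg (period 3, group 2): the stated order agrees with the simple trend.
(B) N (period 2, group 15) vs O (period 2, group 16): the stated order contradicts the simple trend.
(C) Ge (period 4, group 14) vs Ba (period 6, group 2): the stated order agrees with the simple trend.
(D) Ne (period 2, group 18) vs C (period 2, group 14): the stated order agrees with the simple trend.
The exception is (B): pairing an electron in O's 2p⁴ costs repulsion energy, so O ionizes more easily than half-filled N (2p³).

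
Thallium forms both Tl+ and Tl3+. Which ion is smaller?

Both ions have Z = 81 protons, but Tl3+ has lost more electrons, so its remaining electrons feel a larger effective nuclear charge per electron and are pulled in more tightly.
Higher positive charge → smaller ion, so Tl+ > Tl3+.

Tl3+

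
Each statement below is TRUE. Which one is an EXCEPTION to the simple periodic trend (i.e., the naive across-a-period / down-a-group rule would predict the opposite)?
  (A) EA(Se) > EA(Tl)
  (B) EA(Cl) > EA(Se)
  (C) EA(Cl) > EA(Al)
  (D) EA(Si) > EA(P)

(D)

The general trend: electron affinity increases across a period and decreases down a group.
(A) Se (period 4, group 16) vs Tl (period 6, group 13): the stated order agrees with the simple trend.
(B) Cl (period 3, group 17) vs Se (period 4, group 16): the stated order agrees with the simple trend.
(C) Cl (period 3, group 17) vs Al (period 3, group 13): the stated order agrees with the simple trend.
(D) Si (period 3, group 14) vs P (period 3, group 15): the stated order contradicts the simple trend.
The exception is (D): adding an electron to P's half-filled 3p³ is unfavourable, so Si (3p²) has the more exothermic EA.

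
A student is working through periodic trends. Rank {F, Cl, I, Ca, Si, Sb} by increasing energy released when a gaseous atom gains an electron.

F is in period 2, group 17; Si is in period 3, group 14; Cl is in period 3, group 17; Ca is in period 4, group 2; Sb is in period 5, group 15; I is in period 5, group 17.
EA tends to increase across a period and decrease down a group, though the pattern is less regular than for IE or radius.
Here both period and group differ, so the two effects have to be weighed against each other.
Sb > Ca: the two effects oppose for this pair; the across-period effect wins (103 vs 2 kJ/mol).
Si > Sb: the two effects oppose for this pair; the down-group effect wins (134 vs 103 kJ/mol).
I > Si: the two effects oppose for this pair; the across-period effect wins (295 vs 134 kJ/mol).
F > I: they share group 17; the group trend gives F the larger value.
Cl > F: this pair runs against the simple trend — see the exception note.
Note the exception: Cl has a higher electron affinity than F, contrary to the simple trend — F's small 2p subshell makes the incoming electron feel strong e⁻–e⁻ repulsion, so Cl actually releases more energy on gaining an electron.
For reference (kJ/mol): F 328, Si 134, Cl 349, Ca 2, Sb 103, I 295.
So from lowest to highest: Ca < Sb < Si < I < F < Cl.

Ca < Sb < Si < I < F < Cl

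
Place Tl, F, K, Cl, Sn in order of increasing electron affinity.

Tl < K < Sn < F < Cl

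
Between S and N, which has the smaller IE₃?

S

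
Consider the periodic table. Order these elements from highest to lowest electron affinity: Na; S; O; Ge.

O is in period 2, group 16; Na is in period 3, group 1; S is in period 3, group 16; Ge is in period 4, group 14.
Atoms with high Z_eff and room in the valence shell (especially the halogens) have the most exothermic electron affinities.
These span different periods and groups, so the two trends combine.
Ge > Na: the two effects oppose for this pair; the across-period effect wins (119 vs 53 kJ/mol).
O > Ge: both effects reinforce here, so O is clearly the higher of the two.
S > O: this pair runs against the simple trend — see the exception note.
Note the exception: S has a higher electron affinity than O, contrary to the simple trend — the compact 2p subshell of O repels the added electron more than S's larger 3p does.
Tabulated electron affinity (kJ/mol): O 141, Na 53, S 200, Ge 119.
So from highest to lowest: S > O > Ge > Na.

S, O, Ge, Na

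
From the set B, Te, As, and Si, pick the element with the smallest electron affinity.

B

B is in period 2, group 13; Si is in period 3, group 14; As is in period 4, group 15; Te is in period 5, group 16.
Electron affinity generally becomes more exothermic across a period toward the halogens and less exothermic down a group.
A diagonal step moves right (one effect) and down (the opposite effect) at once.
As > B: period and group pull opposite ways; the across-period shift dominates (78 vs 27 kJ/mol).
Si > As: period and group pull opposite ways; the down-group shift dominates (134 vs 78 kJ/mol).
Te > Si: period and group pull opposite ways; the across-period shift dominates (190 vs 134 kJ/mol).
For reference (kJ/mol): B 27, Si 134, As 78, Te 190.
The smallest electron affinity among these belongs to B.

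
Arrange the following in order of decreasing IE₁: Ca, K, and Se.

Se, Ca, K

K is in period 4, group 1; Ca is in period 4, group 2; Se is in period 4, group 16.
IE₁ increases left→right with effective nuclear charge and decreases top→bottom as the valence shell moves farther out.
All lie in period 4, so first ionization energy increases left to right.
So from highest to lowest: Se > Ca > K.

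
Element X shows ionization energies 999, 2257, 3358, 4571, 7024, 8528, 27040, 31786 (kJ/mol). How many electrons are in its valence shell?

Look for the largest jump between consecutive ionization energies: IE7/IE6 ≈ 3.2, far larger than any earlier ratio.
That jump marks the point where a core electron is being removed. So the atom has 6 valence electrons.

6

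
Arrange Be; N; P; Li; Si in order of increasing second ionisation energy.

Si < Be < P < N < Li

Consider each +1 ion: Be⁺ still has 1 valence electron; N⁺ still has 4 valence electrons; P⁺ still has 4 valence electrons; Li⁺ is the bare [He] core; Si⁺ still has 3 valence electrons.
Breaking into a closed-shell core is much more expensive than removing a leftover valence electron — Li has the largest IE_2 here.
Valence configurations: Be⁺ [He]2s¹, N⁺ [He]2s²2p², P⁺ [Ne]3s²3p², Si⁺ [Ne]3s²3p¹.
Approximate IE_2 values (kJ/mol): Be 1757, N 2856, P 1907, Li 7298, Si 1577.
Putting it together, IE_2: Si < Be < P < N < Li.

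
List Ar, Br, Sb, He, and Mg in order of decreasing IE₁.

He > Ar > Br > Sb > Mg

He is in period 1, group 18; Mg is in period 3, group 2; Ar is in period 3, group 18; Br is in period 4, group 17; Sb is in period 5, group 15.
First ionization energy rises across a period (greater Z_eff holds electrons more tightly) and falls down a group (valence electrons are farther from the nucleus).
Here both period and group differ, so the two effects have to be weighed against each other.
Sb > Mg: the two effects oppose for this pair; the across-period effect wins (831 vs 738 kJ/mol).
Br > Sb: relative to Sb, both the across-period and down-group shifts push Br's first ionization energy up.
Ar > Br: both effects reinforce here, so Ar is clearly the higher of the two.
He > Ar: they share group 18; the group trend gives He the larger value.
Tabulated first ionization energy (kJ/mol): He 2372, Mg 738, Ar 1521, Br 1140, Sb 831.
So from highest to lowest: He > Ar > Br > Sb > Mg.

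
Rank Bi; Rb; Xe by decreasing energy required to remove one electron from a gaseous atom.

Xe, Bi, Rb

Across a period the outer electron is held more tightly (higher IE₁); down a group it sits in a higher shell, more shielded, and comes off more easily.
Neither a single period nor a single group — weigh both effects.
Bi > Rb: period and group pull opposite ways; the across-period shift dominates (703 vs 403 kJ/mol).
Xe > Bi: relative to Bi, both the across-period and down-group shifts push Xe's first ionization energy up.
Approximate values (kJ/mol): Rb 403, Xe 1170, Bi 703.
So from highest to lowest: Xe > Bi > Rb.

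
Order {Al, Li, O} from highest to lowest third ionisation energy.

Li, O, Al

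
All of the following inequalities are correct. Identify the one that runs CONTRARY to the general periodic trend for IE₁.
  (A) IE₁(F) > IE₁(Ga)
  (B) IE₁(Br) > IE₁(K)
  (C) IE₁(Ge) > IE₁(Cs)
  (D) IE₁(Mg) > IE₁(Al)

The general trend: IE₁ increases across a period and decreases down a group.
(A) F (period 2, group 17) vs Ga (period 4, group 13): the stated order agrees with the simple trend.
(B) Br (period 4, group 17) vs K (period 4, group 1): the stated order agrees with the simple trend.
(C) Ge (period 4, group 14) vs Cs (period 6, group 1): the stated order agrees with the simple trend.
(D) Mg (period 3, group 2) vs Al (period 3, group 13): the stated order contradicts the simple trend.
The exception is (D): Al's single 3p electron is easier to remove than one from Mg's filled 3s².

(D)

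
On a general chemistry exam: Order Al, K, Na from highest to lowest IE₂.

Na > K > Al

The second ionization energy removes an electron from the +1 ion. For each element: Al⁺ still has 2 valence electrons; K⁺ is the bare [Ar] core; Na⁺ is the bare [Ne] core.
Pulling an electron out of a noble-gas core costs far more than removing a remaining valence electron, so K and Na sit at the high end of IE_2.
Approximate IE_2 values (kJ/mol): Al 1817, K 3052, Na 4562.
Hence IE_2: Al < K < Na.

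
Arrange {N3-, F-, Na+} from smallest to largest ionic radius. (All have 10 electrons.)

All of these have 10 electrons, so size is governed by nuclear charge alone: the more protons, the stronger the pull on the same electron cloud, and the smaller the ion.
Nuclear charges: Na+ (Z=11), F- (Z=9), N3- (Z=7).
Smallest to largest: Na+ < F- < N3-.

Na+ < F- < N3-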